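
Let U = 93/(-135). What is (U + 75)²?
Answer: 11182336/2025 ≈ 5522.1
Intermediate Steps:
U = -31/45 (U = 93*(-1/135) = -31/45 ≈ -0.68889)
(U + 75)² = (-31/45 + 75)² = (3344/45)² = 11182336/2025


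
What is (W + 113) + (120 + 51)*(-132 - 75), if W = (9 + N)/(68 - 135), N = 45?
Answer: -2364082/67 ≈ -35285.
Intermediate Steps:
W = -54/67 (W = (9 + 45)/(68 - 135) = 54/(-67) = 54*(-1/67) = -54/67 ≈ -0.80597)
(W + 113) + (120 + 51)*(-132 - 75) = (-54/67 + 113) + (120 + 51)*(-132 - 75) = 7517/67 + 171*(-207) = 7517/67 - 35397 = -2364082/67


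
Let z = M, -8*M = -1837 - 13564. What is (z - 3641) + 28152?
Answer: 211489/8 ≈ 26436.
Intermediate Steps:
M = 15401/8 (M = -(-1837 - 13564)/8 = -⅛*(-15401) = 15401/8 ≈ 1925.1)
z = 15401/8 ≈ 1925.1
(z - 3641) + 28152 = (15401/8 - 3641) + 28152 = -13727/8 + 28152 = 211489/8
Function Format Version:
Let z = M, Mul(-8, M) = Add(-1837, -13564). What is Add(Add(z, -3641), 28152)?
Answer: Rational(211489, 8) ≈ 26436.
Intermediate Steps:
M = Rational(15401, 8) (M = Mul(Rational(-1, 8), Add(-1837, -13564)) = Mul(Rational(-1, 8), -15401) = Rational(15401, 8) ≈ 1925.1)
z = Rational(15401, 8) ≈ 1925.1
Add(Add(z, -3641), 28152) = Add(Add(Rational(15401, 8), -3641), 28152) = Add(Rational(-13727, 8), 28152) = Rational(211489, 8)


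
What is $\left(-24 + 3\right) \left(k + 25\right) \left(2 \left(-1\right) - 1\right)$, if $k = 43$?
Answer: $4284$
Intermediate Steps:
$\left(-24 + 3\right) \left(k + 25\right) \left(2 \left(-1\right) - 1\right) = \left(-24 + 3\right) \left(43 + 25\right) \left(2 \left(-1\right) - 1\right) = \left(-21\right) 68 \left(-2 - 1\right) = \left(-1428\right) \left(-3\right) = 4284$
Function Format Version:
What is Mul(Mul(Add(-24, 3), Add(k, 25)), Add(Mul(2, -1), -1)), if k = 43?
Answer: 4284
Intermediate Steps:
Mul(Mul(Add(-24, 3), Add(k, 25)), Add(Mul(2, -1), -1)) = Mul(Mul(Add(-24, 3), Add(43, 25)), Add(Mul(2, -1), -1)) = Mul(Mul(-21, 68), Add(-2, -1)) = Mul(-1428, -3) = 4284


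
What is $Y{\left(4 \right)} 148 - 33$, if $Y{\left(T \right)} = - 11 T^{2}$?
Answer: $-26081$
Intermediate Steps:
$Y{\left(4 \right)} 148 - 33 = - 11 \cdot 4^{2} \cdot 148 - 33 = \left(-11\right) 16 \cdot 148 - 33 = \left(-176\right) 148 - 33 = -26048 - 33 = -26081$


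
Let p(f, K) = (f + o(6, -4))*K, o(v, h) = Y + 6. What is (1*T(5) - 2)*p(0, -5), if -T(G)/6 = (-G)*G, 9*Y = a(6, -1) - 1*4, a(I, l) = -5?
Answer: -3700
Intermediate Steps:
Y = -1 (Y = (-5 - 1*4)/9 = (-5 - 4)/9 = (1/9)*(-9) = -1)
T(G) = 6*G**2 (T(G) = -6*(-G)*G = -(-6)*G**2 = 6*G**2)
o(v, h) = 5 (o(v, h) = -1 + 6 = 5)
p(f, K) = K*(5 + f) (p(f, K) = (f + 5)*K = (5 + f)*K = K*(5 + f))
(1*T(5) - 2)*p(0, -5) = (1*(6*5**2) - 2)*(-5*(5 + 0)) = (1*(6*25) - 2)*(-5*5) = (1*150 - 2)*(-25) = (150 - 2)*(-25) = 148*(-25) = -3700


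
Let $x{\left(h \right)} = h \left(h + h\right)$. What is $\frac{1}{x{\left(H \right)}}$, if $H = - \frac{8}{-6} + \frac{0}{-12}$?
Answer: $\frac{9}{32} \approx 0.28125$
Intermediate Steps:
$H = \frac{4}{3}$ ($H = \left(-8\right) \left(- \frac{1}{6}\right) + 0 \left(- \frac{1}{12}\right) = \frac{4}{3} + 0 = \frac{4}{3} \approx 1.3333$)
$x{\left(h \right)} = 2 h^{2}$ ($x{\left(h \right)} = h 2 h = 2 h^{2}$)
$\frac{1}{x{\left(H \right)}} = \frac{1}{2 \left(\frac{4}{3}\right)^{2}} = \frac{1}{2 \cdot \frac{16}{9}} = \frac{1}{\frac{32}{9}} = \frac{9}{32}$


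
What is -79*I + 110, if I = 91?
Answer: -7079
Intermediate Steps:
-79*I + 110 = -79*91 + 110 = -7189 + 110 = -7079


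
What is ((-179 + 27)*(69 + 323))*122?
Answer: -7269248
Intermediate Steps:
((-179 + 27)*(69 + 323))*122 = -152*392*122 = -59584*122 = -7269248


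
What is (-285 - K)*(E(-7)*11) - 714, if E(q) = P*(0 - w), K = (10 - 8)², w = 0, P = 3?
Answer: -714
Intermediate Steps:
K = 4 (K = 2² = 4)
E(q) = 0 (E(q) = 3*(0 - 1*0) = 3*(0 + 0) = 3*0 = 0)
(-285 - K)*(E(-7)*11) - 714 = (-285 - 1*4)*(0*11) - 714 = (-285 - 4)*0 - 714 = -289*0 - 714 = 0 - 714 = -714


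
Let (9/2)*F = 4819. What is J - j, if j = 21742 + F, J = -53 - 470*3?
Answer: -218483/9 ≈ -24276.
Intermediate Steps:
F = 9638/9 (F = (2/9)*4819 = 9638/9 ≈ 1070.9)
J = -1463 (J = -53 - 94*15 = -53 - 1410 = -1463)
j = 205316/9 (j = 21742 + 9638/9 = 205316/9 ≈ 22813.)
J - j = -1463 - 1*205316/9 = -1463 - 205316/9 = -218483/9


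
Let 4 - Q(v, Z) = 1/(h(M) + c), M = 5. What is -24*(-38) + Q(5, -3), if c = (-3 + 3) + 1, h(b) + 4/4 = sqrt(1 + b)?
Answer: 916 - sqrt(6)/6 ≈ 915.59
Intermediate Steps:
h(b) = -1 + sqrt(1 + b)
c = 1 (c = 0 + 1 = 1)
Q(v, Z) = 4 - sqrt(6)/6 (Q(v, Z) = 4 - 1/((-1 + sqrt(1 + 5)) + 1) = 4 - 1/((-1 + sqrt(6)) + 1) = 4 - 1/(sqrt(6)) = 4 - sqrt(6)/6)
-24*(-38) + Q(5, -3) = -24*(-38) + (4 - sqrt(6)/6) = 912 + (4 - sqrt(6)/6) = 916 - sqrt(6)/6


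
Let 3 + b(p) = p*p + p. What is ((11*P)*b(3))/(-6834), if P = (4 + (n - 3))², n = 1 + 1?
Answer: -297/2278 ≈ -0.13038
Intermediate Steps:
n = 2
P = 9 (P = (4 + (2 - 3))² = (4 - 1)² = 3² = 9)
b(p) = -3 + p + p² (b(p) = -3 + (p*p + p) = -3 + (p² + p) = -3 + (p + p²) = -3 + p + p²)
((11*P)*b(3))/(-6834) = ((11*9)*(-3 + 3 + 3²))/(-6834) = (99*(-3 + 3 + 9))*(-1/6834) = (99*9)*(-1/6834) = 891*(-1/6834) = -297/2278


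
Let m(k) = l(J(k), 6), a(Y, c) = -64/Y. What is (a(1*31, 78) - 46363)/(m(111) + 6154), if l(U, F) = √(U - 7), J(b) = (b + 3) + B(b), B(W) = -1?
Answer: -90257641/11979795 + 29333*√106/23959590 ≈ -7.5216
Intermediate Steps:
J(b) = 2 + b (J(b) = (b + 3) - 1 = (3 + b) - 1 = 2 + b)
l(U, F) = √(-7 + U)
m(k) = √(-5 + k) (m(k) = √(-7 + (2 + k)) = √(-5 + k))
(a(1*31, 78) - 46363)/(m(111) + 6154) = (-64/(1*31) - 46363)/(√(-5 + 111) + 6154) = (-64/31 - 46363)/(√106 + 6154) = (-64*1/31 - 46363)/(6154 + √106) = (-64/31 - 46363)/(6154 + √106) = -1437317/(31*(6154 + √106))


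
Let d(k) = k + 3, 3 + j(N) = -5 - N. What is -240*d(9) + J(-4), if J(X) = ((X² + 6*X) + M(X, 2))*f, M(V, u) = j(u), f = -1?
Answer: -2862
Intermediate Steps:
j(N) = -8 - N (j(N) = -3 + (-5 - N) = -8 - N)
M(V, u) = -8 - u
J(X) = 10 - X² - 6*X (J(X) = ((X² + 6*X) + (-8 - 1*2))*(-1) = ((X² + 6*X) + (-8 - 2))*(-1) = ((X² + 6*X) - 10)*(-1) = (-10 + X² + 6*X)*(-1) = 10 - X² - 6*X)
d(k) = 3 + k
-240*d(9) + J(-4) = -240*(3 + 9) + (10 - 1*(-4)² - 6*(-4)) = -240*12 + (10 - 1*16 + 24) = -2880 + (10 - 16 + 24) = -2880 + 18 = -2862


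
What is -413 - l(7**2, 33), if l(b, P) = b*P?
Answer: -2030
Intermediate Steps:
l(b, P) = P*b
-413 - l(7**2, 33) = -413 - 33*7**2 = -413 - 33*49 = -413 - 1*1617 = -413 - 1617 = -2030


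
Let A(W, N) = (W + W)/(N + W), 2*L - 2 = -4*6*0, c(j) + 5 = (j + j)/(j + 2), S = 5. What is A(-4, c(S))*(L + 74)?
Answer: 4200/53 ≈ 79.245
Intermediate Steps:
c(j) = -5 + 2*j/(2 + j) (c(j) = -5 + (j + j)/(j + 2) = -5 + (2*j)/(2 + j) = -5 + 2*j/(2 + j))
L = 1 (L = 1 + (-4*6*0)/2 = 1 + (-24*0)/2 = 1 + (1/2)*0 = 1 + 0 = 1)
A(W, N) = 2*W/(N + W) (A(W, N) = (2*W)/(N + W) = 2*W/(N + W))
A(-4, c(S))*(L + 74) = (2*(-4)/((-10 - 3*5)/(2 + 5) - 4))*(1 + 74) = (2*(-4)/((-10 - 15)/7 - 4))*75 = (2*(-4)/((1/7)*(-25) - 4))*75 = (2*(-4)/(-25/7 - 4))*75 = (2*(-4)/(-53/7))*75 = (2*(-4)*(-7/53))*75 = (56/53)*75 = 4200/53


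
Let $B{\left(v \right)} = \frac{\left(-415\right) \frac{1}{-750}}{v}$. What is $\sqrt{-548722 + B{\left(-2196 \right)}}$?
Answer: $\frac{i \sqrt{66154143839178}}{10980} \approx 740.76 i$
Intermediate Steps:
$B{\left(v \right)} = \frac{83}{150 v}$ ($B{\left(v \right)} = \frac{\left(-415\right) \left(- \frac{1}{750}\right)}{v} = \frac{83}{150 v}$)
$\sqrt{-548722 + B{\left(-2196 \right)}} = \sqrt{-548722 + \frac{83}{150 \left(-2196\right)}} = \sqrt{-548722 + \frac{83}{150} \left(- \frac{1}{2196}\right)} = \sqrt{-548722 - \frac{83}{329400}} = \sqrt{- \frac{180749026883}{329400}} = \frac{i \sqrt{66154143839178}}{10980}$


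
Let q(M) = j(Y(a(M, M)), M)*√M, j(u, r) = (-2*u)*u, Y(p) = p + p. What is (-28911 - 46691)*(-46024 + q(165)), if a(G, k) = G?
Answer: 3479506448 + 16466115600*√165 ≈ 2.1499e+11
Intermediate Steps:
Y(p) = 2*p
j(u, r) = -2*u²
q(M) = -8*M^(5/2) (q(M) = (-2*4*M²)*√M = (-8*M²)*√M = -8*M^(5/2))
(-28911 - 46691)*(-46024 + q(165)) = (-28911 - 46691)*(-46024 - 217800*√165) = -75602*(-46024 - 217800*√165) = 3479506448 + 16466115600*√165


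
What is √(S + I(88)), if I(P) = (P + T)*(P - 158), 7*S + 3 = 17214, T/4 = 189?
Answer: I*√2774443/7 ≈ 237.95*I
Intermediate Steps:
T = 756 (T = 4*189 = 756)
S = 17211/7 (S = -3/7 + (⅐)*17214 = -3/7 + 17214/7 = 17211/7 ≈ 2458.7)
I(P) = (-158 + P)*(756 + P) (I(P) = (P + 756)*(P - 158) = (756 + P)*(-158 + P) = (-158 + P)*(756 + P))
√(S + I(88)) = √(17211/7 + (-119448 + 88² + 598*88)) = √(17211/7 + (-119448 + 7744 + 52624)) = √(17211/7 - 59080) = √(-396349/7) = I*√2774443/7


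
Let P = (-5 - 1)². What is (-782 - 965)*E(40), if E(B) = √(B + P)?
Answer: -3494*√19 ≈ -15230.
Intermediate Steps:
P = 36 (P = (-6)² = 36)
E(B) = √(36 + B) (E(B) = √(B + 36) = √(36 + B))
(-782 - 965)*E(40) = (-782 - 965)*√(36 + 40) = -3494*√19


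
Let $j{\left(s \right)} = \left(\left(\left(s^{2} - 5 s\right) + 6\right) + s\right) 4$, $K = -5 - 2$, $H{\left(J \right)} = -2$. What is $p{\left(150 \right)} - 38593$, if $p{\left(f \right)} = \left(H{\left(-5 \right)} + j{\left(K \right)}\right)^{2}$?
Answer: $70307$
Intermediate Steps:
$K = -7$
$j{\left(s \right)} = 24 - 16 s + 4 s^{2}$ ($j{\left(s \right)} = \left(\left(6 + s^{2} - 5 s\right) + s\right) 4 = \left(6 + s^{2} - 4 s\right) 4 = 24 - 16 s + 4 s^{2}$)
$p{\left(f \right)} = 108900$ ($p{\left(f \right)} = \left(-2 + \left(24 - -112 + 4 \left(-7\right)^{2}\right)\right)^{2} = \left(-2 + \left(24 + 112 + 4 \cdot 49\right)\right)^{2} = \left(-2 + \left(24 + 112 + 196\right)\right)^{2} = \left(-2 + 332\right)^{2} = 330^{2} = 108900$)
$p{\left(150 \right)} - 38593 = 108900 - 38593 = 70307$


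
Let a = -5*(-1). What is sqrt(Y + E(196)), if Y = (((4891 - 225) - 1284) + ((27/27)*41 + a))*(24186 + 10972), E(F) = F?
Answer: 2*sqrt(30130455) ≈ 10978.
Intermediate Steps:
a = 5
Y = 120521624 (Y = (((4891 - 225) - 1284) + ((27/27)*41 + 5))*(24186 + 10972) = ((4666 - 1284) + ((27*(1/27))*41 + 5))*35158 = (3382 + (1*41 + 5))*35158 = (3382 + (41 + 5))*35158 = (3382 + 46)*35158 = 3428*35158 = 120521624)
sqrt(Y + E(196)) = sqrt(120521624 + 196) = sqrt(120521820) = 2*sqrt(30130455)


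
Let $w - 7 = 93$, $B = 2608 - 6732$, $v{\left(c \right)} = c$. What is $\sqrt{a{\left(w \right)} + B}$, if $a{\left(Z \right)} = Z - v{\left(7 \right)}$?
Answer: $i \sqrt{4031} \approx 63.49 i$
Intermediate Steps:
$B = -4124$
$w = 100$ ($w = 7 + 93 = 100$)
$a{\left(Z \right)} = -7 + Z$ ($a{\left(Z \right)} = Z - 7 = -7 + Z$)
$\sqrt{a{\left(w \right)} + B} = \sqrt{\left(-7 + 100\right) - 4124} = \sqrt{93 - 4124} = \sqrt{-4031} = i \sqrt{4031}$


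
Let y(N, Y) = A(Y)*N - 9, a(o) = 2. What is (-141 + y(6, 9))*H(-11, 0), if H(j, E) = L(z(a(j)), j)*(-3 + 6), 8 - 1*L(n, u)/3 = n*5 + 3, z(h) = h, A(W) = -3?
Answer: 7560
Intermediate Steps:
L(n, u) = 15 - 15*n (L(n, u) = 24 - 3*(n*5 + 3) = 24 - 3*(5*n + 3) = 24 - 3*(3 + 5*n) = 24 + (-9 - 15*n) = 15 - 15*n)
H(j, E) = -45 (H(j, E) = (15 - 15*2)*(-3 + 6) = (15 - 30)*3 = -15*3 = -45)
y(N, Y) = -9 - 3*N (y(N, Y) = -3*N - 9 = -9 - 3*N)
(-141 + y(6, 9))*H(-11, 0) = (-141 + (-9 - 3*6))*(-45) = (-141 + (-9 - 18))*(-45) = (-141 - 27)*(-45) = -168*(-45) = 7560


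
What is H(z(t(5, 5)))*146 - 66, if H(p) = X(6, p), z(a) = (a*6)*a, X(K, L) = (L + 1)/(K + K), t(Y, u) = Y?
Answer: 10627/6 ≈ 1771.2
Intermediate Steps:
X(K, L) = (1 + L)/(2*K) (X(K, L) = (1 + L)/((2*K)) = (1 + L)*(1/(2*K)) = (1 + L)/(2*K))
z(a) = 6*a**2 (z(a) = (6*a)*a = 6*a**2)
H(p) = 1/12 + p/12 (H(p) = (1/2)*(1 + p)/6 = (1/2)*(1/6)*(1 + p) = 1/12 + p/12)
H(z(t(5, 5)))*146 - 66 = (1/12 + (6*5**2)/12)*146 - 66 = (1/12 + (6*25)/12)*146 - 66 = (1/12 + (1/12)*150)*146 - 66 = (1/12 + 25/2)*146 - 66 = (151/12)*146 - 66 = 11023/6 - 66 = 10627/6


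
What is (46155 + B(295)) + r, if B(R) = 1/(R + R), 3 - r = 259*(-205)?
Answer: 58559271/590 ≈ 99253.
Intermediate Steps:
r = 53098 (r = 3 - 259*(-205) = 3 - 1*(-53095) = 3 + 53095 = 53098)
B(R) = 1/(2*R)
(46155 + B(295)) + r = (46155 + (1/2)/295) + 53098 = (46155 + (1/2)*(1/295)) + 53098 = (46155 + 1/590) + 53098 = 27231451/590 + 53098 = 58559271/590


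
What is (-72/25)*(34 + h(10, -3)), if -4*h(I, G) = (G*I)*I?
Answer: -7848/25 ≈ -313.92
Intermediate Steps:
h(I, G) = -G*I**2/4 (h(I, G) = -G*I*I/4 = -G*I**2/4)
(-72/25)*(34 + h(10, -3)) = (-72/25)*(34 - 1/4*(-3)*10**2) = (-72*1/25)*(34 - 1/4*(-3)*100) = -72*(34 + 75)/25 = -72/25*109 = -7848/25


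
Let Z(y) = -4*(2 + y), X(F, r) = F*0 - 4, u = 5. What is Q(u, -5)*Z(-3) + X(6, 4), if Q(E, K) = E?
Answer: 16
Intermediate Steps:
X(F, r) = -4 (X(F, r) = 0 - 4 = -4)
Z(y) = -8 - 4*y
Q(u, -5)*Z(-3) + X(6, 4) = 5*(-8 - 4*(-3)) - 4 = 5*(-8 + 12) - 4 = 5*4 - 4 = 20 - 4 = 16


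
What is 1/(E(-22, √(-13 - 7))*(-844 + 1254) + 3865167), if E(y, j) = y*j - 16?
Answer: 3858607/14890475188449 + 18040*I*√5/14890475188449 ≈ 2.5913e-7 + 2.709e-9*I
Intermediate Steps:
E(y, j) = -16 + j*y (E(y, j) = j*y - 16 = -16 + j*y)
1/(E(-22, √(-13 - 7))*(-844 + 1254) + 3865167) = 1/((-16 + √(-13 - 7)*(-22))*(-844 + 1254) + 3865167) = 1/((-16 + √(-20)*(-22))*410 + 3865167) = 1/((-16 + (2*I*√5)*(-22))*410 + 3865167) = 1/((-16 - 44*I*√5)*410 + 3865167) = 1/((-6560 - 18040*I*√5) + 3865167) = 1/(3858607 - 18040*I*√5)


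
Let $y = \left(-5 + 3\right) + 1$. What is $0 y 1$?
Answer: $0$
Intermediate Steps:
$y = -1$ ($y = -2 + 1 = -1$)
$0 y 1 = 0 \left(-1\right) 1 = 0 \cdot 1 = 0$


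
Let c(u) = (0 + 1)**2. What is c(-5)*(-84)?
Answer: -84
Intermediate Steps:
c(u) = 1 (c(u) = 1**2 = 1)
c(-5)*(-84) = 1*(-84) = -84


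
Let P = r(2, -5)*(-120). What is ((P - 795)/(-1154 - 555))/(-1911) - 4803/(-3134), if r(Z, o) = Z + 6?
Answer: 402066993/262444294 ≈ 1.5320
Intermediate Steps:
r(Z, o) = 6 + Z
P = -960 (P = (6 + 2)*(-120) = 8*(-120) = -960)
((P - 795)/(-1154 - 555))/(-1911) - 4803/(-3134) = ((-960 - 795)/(-1154 - 555))/(-1911) - 4803/(-3134) = -1755/(-1709)*(-1/1911) - 4803*(-1/3134) = -1755*(-1/1709)*(-1/1911) + 4803/3134 = (1755/1709)*(-1/1911) + 4803/3134 = -45/83741 + 4803/3134 = 402066993/262444294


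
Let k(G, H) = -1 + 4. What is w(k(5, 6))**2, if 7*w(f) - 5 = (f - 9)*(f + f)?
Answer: 961/49 ≈ 19.612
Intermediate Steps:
k(G, H) = 3
w(f) = 5/7 + 2*f*(-9 + f)/7 (w(f) = 5/7 + ((f - 9)*(f + f))/7 = 5/7 + ((-9 + f)*(2*f))/7 = 5/7 + (2*f*(-9 + f))/7 = 5/7 + 2*f*(-9 + f)/7)
w(k(5, 6))**2 = (5/7 - 18/7*3 + (2/7)*3**2)**2 = (5/7 - 54/7 + (2/7)*9)**2 = (5/7 - 54/7 + 18/7)**2 = (-31/7)**2 = 961/49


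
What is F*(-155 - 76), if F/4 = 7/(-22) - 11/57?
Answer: 8974/19 ≈ 472.32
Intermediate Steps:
F = -1282/627 (F = 4*(7/(-22) - 11/57) = 4*(7*(-1/22) - 11*1/57) = 4*(-7/22 - 11/57) = 4*(-641/1254) = -1282/627 ≈ -2.0447)
F*(-155 - 76) = -1282*(-155 - 76)/627 = -1282/627*(-231) = 8974/19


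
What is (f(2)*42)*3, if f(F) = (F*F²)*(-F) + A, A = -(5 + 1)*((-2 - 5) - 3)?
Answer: 5544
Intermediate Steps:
A = 60 (A = -6*(-7 - 3) = -6*(-10) = -1*(-60) = 60)
f(F) = 60 - F⁴ (f(F) = (F*F²)*(-F) + 60 = F³*(-F) + 60 = -F⁴ + 60 = 60 - F⁴)
(f(2)*42)*3 = ((60 - 1*2⁴)*42)*3 = ((60 - 1*16)*42)*3 = ((60 - 16)*42)*3 = (44*42)*3 = 1848*3 = 5544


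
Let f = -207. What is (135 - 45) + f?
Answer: -117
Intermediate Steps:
(135 - 45) + f = (135 - 45) - 207 = 90 - 207 = -117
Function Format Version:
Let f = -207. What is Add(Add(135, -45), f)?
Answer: -117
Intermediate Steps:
Add(Add(135, -45), f) = Add(Add(135, -45), -207) = Add(90, -207) = -117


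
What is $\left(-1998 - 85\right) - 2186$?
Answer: $-4269$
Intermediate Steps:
$\left(-1998 - 85\right) - 2186 = -2083 - 2186 = -4269$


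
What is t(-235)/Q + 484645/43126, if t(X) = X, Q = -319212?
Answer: 77357317175/6883168356 ≈ 11.239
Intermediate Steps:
t(-235)/Q + 484645/43126 = -235/(-319212) + 484645/43126 = -235*(-1/319212) + 484645*(1/43126) = 235/319212 + 484645/43126 = 77357317175/6883168356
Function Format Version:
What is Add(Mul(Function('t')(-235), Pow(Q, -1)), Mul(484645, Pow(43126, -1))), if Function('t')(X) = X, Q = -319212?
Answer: Rational(77357317175, 6883168356) ≈ 11.239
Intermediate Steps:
Add(Mul(Function('t')(-235), Pow(Q, -1)), Mul(484645, Pow(43126, -1))) = Add(Mul(-235, Pow(-319212, -1)), Mul(484645, Pow(43126, -1))) = Add(Mul(-235, Rational(-1, 319212)), Mul(484645, Rational(1, 43126))) = Add(Rational(235, 319212), Rational(484645, 43126)) = Rational(77357317175, 6883168356)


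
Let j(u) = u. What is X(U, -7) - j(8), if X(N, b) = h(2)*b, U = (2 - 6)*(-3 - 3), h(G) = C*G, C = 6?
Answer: -92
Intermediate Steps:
h(G) = 6*G
U = 24 (U = -4*(-6) = 24)
X(N, b) = 12*b (X(N, b) = (6*2)*b = 12*b)
X(U, -7) - j(8) = 12*(-7) - 1*8 = -84 - 8 = -92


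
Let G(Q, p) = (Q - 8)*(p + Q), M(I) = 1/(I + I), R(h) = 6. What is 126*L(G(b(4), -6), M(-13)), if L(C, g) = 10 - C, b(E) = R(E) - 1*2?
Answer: 252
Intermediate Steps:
M(I) = 1/(2*I)
b(E) = 4 (b(E) = 6 - 1*2 = 6 - 2 = 4)
G(Q, p) = (-8 + Q)*(Q + p)
126*L(G(b(4), -6), M(-13)) = 126*(10 - (4**2 - 8*4 - 8*(-6) + 4*(-6))) = 126*(10 - (16 - 32 + 48 - 24)) = 126*(10 - 1*8) = 126*(10 - 8) = 126*2 = 252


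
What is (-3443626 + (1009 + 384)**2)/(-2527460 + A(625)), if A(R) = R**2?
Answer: 1503177/2136835 ≈ 0.70346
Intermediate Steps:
(-3443626 + (1009 + 384)**2)/(-2527460 + A(625)) = (-3443626 + (1009 + 384)**2)/(-2527460 + 625**2) = (-3443626 + 1393**2)/(-2527460 + 390625) = (-3443626 + 1940449)/(-2136835) = -1503177*(-1/2136835) = 1503177/2136835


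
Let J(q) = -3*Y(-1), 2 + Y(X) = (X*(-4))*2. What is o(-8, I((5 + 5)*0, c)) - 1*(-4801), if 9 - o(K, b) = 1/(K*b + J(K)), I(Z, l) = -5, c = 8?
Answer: 105819/22 ≈ 4810.0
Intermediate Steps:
Y(X) = -2 - 8*X (Y(X) = -2 + (X*(-4))*2 = -2 - 4*X*2 = -2 - 8*X)
J(q) = -18 (J(q) = -3*(-2 - 8*(-1)) = -3*(-2 + 8) = -3*6 = -18)
o(K, b) = 9 - 1/(-18 + K*b) (o(K, b) = 9 - 1/(K*b - 18) = 9 - 1/(-18 + K*b))
o(-8, I((5 + 5)*0, c)) - 1*(-4801) = (-163 + 9*(-8)*(-5))/(-18 - 8*(-5)) - 1*(-4801) = (-163 + 360)/(-18 + 40) + 4801 = 197/22 + 4801 = 105819/22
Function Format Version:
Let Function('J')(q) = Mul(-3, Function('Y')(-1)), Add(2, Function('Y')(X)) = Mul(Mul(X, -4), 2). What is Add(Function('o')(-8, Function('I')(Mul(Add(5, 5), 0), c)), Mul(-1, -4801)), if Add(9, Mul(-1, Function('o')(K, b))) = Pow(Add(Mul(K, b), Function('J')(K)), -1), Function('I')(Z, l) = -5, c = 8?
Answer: Rational(105819, 22) ≈ 4810.0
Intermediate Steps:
Function('Y')(X) = Add(-2, Mul(-8, X)) (Function('Y')(X) = Add(-2, Mul(Mul(X, -4), 2)) = Add(-2, Mul(Mul(-4, X), 2)) = Add(-2, Mul(-8, X)))
Function('J')(q) = -18 (Function('J')(q) = Mul(-3, Add(-2, Mul(-8, -1))) = Mul(-3, Add(-2, 8)) = Mul(-3, 6) = -18)
Function('o')(K, b) = Add(9, Mul(-1, Pow(Add(-18, Mul(K, b)), -1))) (Function('o')(K, b) = Add(9, Mul(-1, Pow(Add(Mul(K, b), -18), -1))) = Add(9, Mul(-1, Pow(Add(-18, Mul(K, b)), -1))))
Add(Function('o')(-8, Function('I')(Mul(Add(5, 5), 0), c)), Mul(-1, -4801)) = Add(Mul(Pow(Add(-18, Mul(-8, -5)), -1), Add(-163, Mul(9, -8, -5))), Mul(-1, -4801)) = Add(Mul(Pow(Add(-18, 40), -1), Add(-163, 360)), 4801) = Add(Mul(Pow(22, -1), 197), 4801) = Add(Mul(Rational(1, 22), 197), 4801) = Add(Rational(197, 22), 4801) = Rational(105819, 22)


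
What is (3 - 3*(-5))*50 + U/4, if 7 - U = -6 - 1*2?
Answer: 3615/4 ≈ 903.75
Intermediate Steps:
U = 15 (U = 7 - (-6 - 1*2) = 7 - (-6 - 2) = 7 - 1*(-8) = 7 + 8 = 15)
(3 - 3*(-5))*50 + U/4 = (3 - 3*(-5))*50 + 15/4 = (3 + 15)*50 + 15*(1/4) = 18*50 + 15/4 = 900 + 15/4 = 3615/4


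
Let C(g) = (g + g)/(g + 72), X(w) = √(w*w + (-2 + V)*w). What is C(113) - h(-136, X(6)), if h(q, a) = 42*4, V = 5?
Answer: -30854/185 ≈ -166.78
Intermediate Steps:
X(w) = √(w² + 3*w) (X(w) = √(w*w + (-2 + 5)*w) = √(w² + 3*w))
C(g) = 2*g/(72 + g) (C(g) = (2*g)/(72 + g) = 2*g/(72 + g))
h(q, a) = 168
C(113) - h(-136, X(6)) = 2*113/(72 + 113) - 1*168 = 2*113/185 - 168 = 2*113*(1/185) - 168 = 226/185 - 168 = -30854/185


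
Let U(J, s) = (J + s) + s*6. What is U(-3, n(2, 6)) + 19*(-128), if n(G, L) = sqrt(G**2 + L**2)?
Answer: -2435 + 14*sqrt(10) ≈ -2390.7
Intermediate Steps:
U(J, s) = J + 7*s (U(J, s) = (J + s) + 6*s = J + 7*s)
U(-3, n(2, 6)) + 19*(-128) = (-3 + 7*sqrt(2**2 + 6**2)) + 19*(-128) = (-3 + 7*sqrt(4 + 36)) - 2432 = (-3 + 7*sqrt(40)) - 2432 = (-3 + 7*(2*sqrt(10))) - 2432 = (-3 + 14*sqrt(10)) - 2432 = -2435 + 14*sqrt(10)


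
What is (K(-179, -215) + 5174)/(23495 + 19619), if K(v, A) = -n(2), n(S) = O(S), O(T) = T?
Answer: 2586/21557 ≈ 0.11996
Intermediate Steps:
n(S) = S
K(v, A) = -2 (K(v, A) = -1*2 = -2)
(K(-179, -215) + 5174)/(23495 + 19619) = (-2 + 5174)/(23495 + 19619) = 5172/43114 = 5172*(1/43114) = 2586/21557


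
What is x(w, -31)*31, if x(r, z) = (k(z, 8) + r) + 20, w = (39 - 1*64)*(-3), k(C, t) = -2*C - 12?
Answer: 4495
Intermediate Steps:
k(C, t) = -12 - 2*C
w = 75 (w = (39 - 64)*(-3) = -25*(-3) = 75)
x(r, z) = 8 + r - 2*z (x(r, z) = ((-12 - 2*z) + r) + 20 = (-12 + r - 2*z) + 20 = 8 + r - 2*z)
x(w, -31)*31 = (8 + 75 - 2*(-31))*31 = (8 + 75 + 62)*31 = 145*31 = 4495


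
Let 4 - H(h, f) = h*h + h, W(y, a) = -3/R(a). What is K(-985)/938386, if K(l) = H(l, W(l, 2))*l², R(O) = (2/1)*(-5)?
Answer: -470188499050/469193 ≈ -1.0021e+6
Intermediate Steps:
R(O) = -10 (R(O) = (2*1)*(-5) = 2*(-5) = -10)
W(y, a) = 3/10 (W(y, a) = -3/(-10) = -3*(-⅒) = 3/10)
H(h, f) = 4 - h - h² (H(h, f) = 4 - (h*h + h) = 4 - (h² + h) = 4 - (h + h²) = 4 + (-h - h²) = 4 - h - h²)
K(l) = l²*(4 - l - l²) (K(l) = (4 - l - l²)*l² = l²*(4 - l - l²))
K(-985)/938386 = ((-985)²*(4 - 1*(-985) - 1*(-985)²))/938386 = (970225*(4 + 985 - 1*970225))*(1/938386) = (970225*(4 + 985 - 970225))*(1/938386) = (970225*(-969236))*(1/938386) = -940376998100*1/938386 = -470188499050/469193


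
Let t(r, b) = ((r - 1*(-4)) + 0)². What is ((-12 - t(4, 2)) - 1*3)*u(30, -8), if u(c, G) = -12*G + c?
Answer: -9954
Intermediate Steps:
t(r, b) = (4 + r)² (t(r, b) = ((r + 4) + 0)² = ((4 + r) + 0)² = (4 + r)²)
u(c, G) = c - 12*G
((-12 - t(4, 2)) - 1*3)*u(30, -8) = ((-12 - (4 + 4)²) - 1*3)*(30 - 12*(-8)) = ((-12 - 1*8²) - 3)*(30 + 96) = ((-12 - 1*64) - 3)*126 = ((-12 - 64) - 3)*126 = (-76 - 3)*126 = -79*126 = -9954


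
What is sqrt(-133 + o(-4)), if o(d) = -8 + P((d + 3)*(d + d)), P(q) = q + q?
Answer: 5*I*sqrt(5) ≈ 11.18*I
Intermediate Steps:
P(q) = 2*q
o(d) = -8 + 4*d*(3 + d) (o(d) = -8 + 2*((d + 3)*(d + d)) = -8 + 2*((3 + d)*(2*d)) = -8 + 2*(2*d*(3 + d)) = -8 + 4*d*(3 + d))
sqrt(-133 + o(-4)) = sqrt(-133 + (-8 + 4*(-4)*(3 - 4))) = sqrt(-133 + (-8 + 4*(-4)*(-1))) = sqrt(-133 + (-8 + 16)) = sqrt(-133 + 8) = sqrt(-125) = 5*I*sqrt(5)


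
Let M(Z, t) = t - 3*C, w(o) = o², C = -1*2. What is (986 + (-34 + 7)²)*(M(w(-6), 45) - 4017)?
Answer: -6801690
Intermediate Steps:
C = -2
M(Z, t) = 6 + t (M(Z, t) = t - 3*(-2) = t + 6 = 6 + t)
(986 + (-34 + 7)²)*(M(w(-6), 45) - 4017) = (986 + (-34 + 7)²)*((6 + 45) - 4017) = (986 + (-27)²)*(51 - 4017) = (986 + 729)*(-3966) = 1715*(-3966) = -6801690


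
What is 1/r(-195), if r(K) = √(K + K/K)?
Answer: -I*√194/194 ≈ -0.071796*I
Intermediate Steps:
r(K) = √(1 + K) (r(K) = √(K + 1) = √(1 + K))
1/r(-195) = 1/(√(1 - 195)) = 1/(√(-194)) = 1/(I*√194) = -I*√194/194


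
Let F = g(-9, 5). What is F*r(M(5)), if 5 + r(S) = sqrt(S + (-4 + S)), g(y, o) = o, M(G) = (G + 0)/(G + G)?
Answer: -25 + 5*I*sqrt(3) ≈ -25.0 + 8.6602*I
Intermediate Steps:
M(G) = 1/2 (M(G) = G/((2*G)) = G*(1/(2*G)) = 1/2)
F = 5
r(S) = -5 + sqrt(-4 + 2*S) (r(S) = -5 + sqrt(S + (-4 + S)) = -5 + sqrt(-4 + 2*S))
F*r(M(5)) = 5*(-5 + sqrt(-4 + 2*(1/2))) = 5*(-5 + sqrt(-4 + 1)) = 5*(-5 + sqrt(-3)) = 5*(-5 + I*sqrt(3)) = -25 + 5*I*sqrt(3)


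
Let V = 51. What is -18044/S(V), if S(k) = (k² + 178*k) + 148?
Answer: -18044/11827 ≈ -1.5257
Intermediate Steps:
S(k) = 148 + k² + 178*k
-18044/S(V) = -18044/(148 + 51² + 178*51) = -18044/(148 + 2601 + 9078) = -18044/11827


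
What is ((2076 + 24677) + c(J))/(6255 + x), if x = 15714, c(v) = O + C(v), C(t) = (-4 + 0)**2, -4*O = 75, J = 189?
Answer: 11889/9764 ≈ 1.2176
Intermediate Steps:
O = -75/4 (O = -1/4*75 = -75/4 ≈ -18.750)
C(t) = 16 (C(t) = (-4)**2 = 16)
c(v) = -11/4 (c(v) = -75/4 + 16 = -11/4)
((2076 + 24677) + c(J))/(6255 + x) = ((2076 + 24677) - 11/4)/(6255 + 15714) = (26753 - 11/4)/21969 = (107001/4)*(1/21969) = 11889/9764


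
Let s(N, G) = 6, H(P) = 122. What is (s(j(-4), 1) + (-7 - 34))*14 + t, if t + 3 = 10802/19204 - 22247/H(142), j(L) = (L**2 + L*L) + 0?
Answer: -197619666/292861 ≈ -674.79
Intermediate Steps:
j(L) = 2*L**2 (j(L) = (L**2 + L**2) + 0 = 2*L**2 + 0 = 2*L**2)
t = -54117776/292861 (t = -3 + (10802/19204 - 22247/122) = -3 + (10802*(1/19204) - 22247*1/122) = -3 + (5401/9602 - 22247/122) = -3 - 53239193/292861 = -54117776/292861 ≈ -184.79)
(s(j(-4), 1) + (-7 - 34))*14 + t = (6 + (-7 - 34))*14 - 54117776/292861 = (6 - 41)*14 - 54117776/292861 = -35*14 - 54117776/292861 = -490 - 54117776/292861 = -197619666/292861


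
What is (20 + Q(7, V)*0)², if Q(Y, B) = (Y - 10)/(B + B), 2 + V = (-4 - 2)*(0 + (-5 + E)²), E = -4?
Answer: 400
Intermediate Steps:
V = -488 (V = -2 + (-4 - 2)*(0 + (-5 - 4)²) = -2 - 6*(0 + (-9)²) = -2 - 6*(0 + 81) = -2 - 6*81 = -2 - 486 = -488)
Q(Y, B) = (-10 + Y)/(2*B) (Q(Y, B) = (-10 + Y)/((2*B)) = (-10 + Y)*(1/(2*B)) = (-10 + Y)/(2*B))
(20 + Q(7, V)*0)² = (20 + ((½)*(-10 + 7)/(-488))*0)² = (20 + ((½)*(-1/488)*(-3))*0)² = (20 + (3/976)*0)² = (20 + 0)² = 20² = 400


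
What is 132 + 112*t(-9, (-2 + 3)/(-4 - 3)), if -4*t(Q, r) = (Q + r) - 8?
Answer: 612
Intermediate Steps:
t(Q, r) = 2 - Q/4 - r/4 (t(Q, r) = -((Q + r) - 8)/4 = -(-8 + Q + r)/4 = 2 - Q/4 - r/4)
132 + 112*t(-9, (-2 + 3)/(-4 - 3)) = 132 + 112*(2 - ¼*(-9) - (-2 + 3)/(4*(-4 - 3))) = 132 + 112*(2 + 9/4 - 1/(4*(-7))) = 132 + 112*(2 + 9/4 - (-1)/(4*7)) = 132 + 112*(2 + 9/4 - ¼*(-⅐)) = 132 + 112*(2 + 9/4 + 1/28) = 132 + 112*(30/7) = 132 + 480 = 612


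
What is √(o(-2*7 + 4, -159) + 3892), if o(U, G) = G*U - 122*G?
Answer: 4*√1555 ≈ 157.73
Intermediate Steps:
o(U, G) = -122*G + G*U
√(o(-2*7 + 4, -159) + 3892) = √(-159*(-122 + (-2*7 + 4)) + 3892) = √(-159*(-122 + (-14 + 4)) + 3892) = √(-159*(-122 - 10) + 3892) = √(-159*(-132) + 3892) = √(20988 + 3892) = √24880 = 4*√1555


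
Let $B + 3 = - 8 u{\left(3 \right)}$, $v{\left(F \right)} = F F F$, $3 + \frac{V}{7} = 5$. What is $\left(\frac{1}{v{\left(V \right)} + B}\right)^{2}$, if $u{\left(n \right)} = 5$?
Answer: $\frac{1}{7295401} \approx 1.3707 \cdot 10^{-7}$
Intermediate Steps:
$V = 14$ ($V = -21 + 7 \cdot 5 = -21 + 35 = 14$)
$v{\left(F \right)} = F^{3}$ ($v{\left(F \right)} = F^{2} F = F^{3}$)
$B = -43$ ($B = -3 - 40 = -43$)
$\left(\frac{1}{v{\left(V \right)} + B}\right)^{2} = \left(\frac{1}{14^{3} - 43}\right)^{2} = \left(\frac{1}{2744 - 43}\right)^{2} = \left(\frac{1}{2701}\right)^{2} = \frac{1}{7295401}$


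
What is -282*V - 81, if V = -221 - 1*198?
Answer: 118077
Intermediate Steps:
V = -419 (V = -221 - 198 = -419)
-282*V - 81 = -282*(-419) - 81 = 118158 - 81 = 118077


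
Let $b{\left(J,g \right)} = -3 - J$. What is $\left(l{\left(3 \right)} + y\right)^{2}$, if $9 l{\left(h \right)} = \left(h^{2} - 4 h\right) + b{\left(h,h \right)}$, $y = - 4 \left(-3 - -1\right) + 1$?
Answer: $64$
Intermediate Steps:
$y = 9$ ($y = - 4 \left(-3 + 1\right) + 1 = \left(-4\right) \left(-2\right) + 1 = 8 + 1 = 9$)
$l{\left(h \right)} = - \frac{1}{3} - \frac{5 h}{9} + \frac{h^{2}}{9}$ ($l{\left(h \right)} = \frac{\left(h^{2} - 4 h\right) - \left(3 + h\right)}{9} = \frac{-3 + h^{2} - 5 h}{9} = - \frac{1}{3} - \frac{5 h}{9} + \frac{h^{2}}{9}$)
$\left(l{\left(3 \right)} + y\right)^{2} = \left(\left(- \frac{1}{3} - \frac{5}{3} + \frac{3^{2}}{9}\right) + 9\right)^{2} = \left(\left(- \frac{1}{3} - \frac{5}{3} + \frac{1}{9} \cdot 9\right) + 9\right)^{2} = \left(\left(- \frac{1}{3} - \frac{5}{3} + 1\right) + 9\right)^{2} = \left(-1 + 9\right)^{2} = 8^{2} = 64$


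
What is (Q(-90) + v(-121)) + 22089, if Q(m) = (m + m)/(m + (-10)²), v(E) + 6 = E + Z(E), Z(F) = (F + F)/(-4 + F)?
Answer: 2743242/125 ≈ 21946.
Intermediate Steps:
Z(F) = 2*F/(-4 + F) (Z(F) = (2*F)/(-4 + F) = 2*F/(-4 + F))
v(E) = -6 + E + 2*E/(-4 + E) (v(E) = -6 + (E + 2*E/(-4 + E)) = -6 + E + 2*E/(-4 + E))
Q(m) = 2*m/(100 + m) (Q(m) = (2*m)/(m + 100) = (2*m)/(100 + m) = 2*m/(100 + m))
(Q(-90) + v(-121)) + 22089 = (2*(-90)/(100 - 90) + (24 + (-121)² - 8*(-121))/(-4 - 121)) + 22089 = (2*(-90)/10 + (24 + 14641 + 968)/(-125)) + 22089 = (2*(-90)*(⅒) - 1/125*15633) + 22089 = (-18 - 15633/125) + 22089 = -17883/125 + 22089 = 2743242/125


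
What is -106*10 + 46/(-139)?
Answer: -147386/139 ≈ -1060.3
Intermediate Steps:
-106*10 + 46/(-139) = -1060 + 46*(-1/139) = -1060 - 46/139 = -147386/139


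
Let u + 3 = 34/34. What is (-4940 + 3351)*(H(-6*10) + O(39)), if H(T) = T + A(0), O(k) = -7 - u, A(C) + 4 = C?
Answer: 109641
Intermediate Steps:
u = -2 (u = -3 + 34/34 = -3 + 34*(1/34) = -3 + 1 = -2)
A(C) = -4 + C
O(k) = -5 (O(k) = -7 - 1*(-2) = -7 + 2 = -5)
H(T) = -4 + T (H(T) = T + (-4 + 0) = T - 4 = -4 + T)
(-4940 + 3351)*(H(-6*10) + O(39)) = (-4940 + 3351)*((-4 - 6*10) - 5) = -1589*((-4 - 60) - 5) = -1589*(-64 - 5) = -1589*(-69) = 109641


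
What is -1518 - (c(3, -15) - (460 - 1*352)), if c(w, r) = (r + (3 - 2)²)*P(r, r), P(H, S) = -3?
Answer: -1452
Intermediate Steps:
c(w, r) = -3 - 3*r (c(w, r) = (r + (3 - 2)²)*(-3) = (r + 1²)*(-3) = (r + 1)*(-3) = (1 + r)*(-3) = -3 - 3*r)
-1518 - (c(3, -15) - (460 - 1*352)) = -1518 - ((-3 - 3*(-15)) - (460 - 1*352)) = -1518 - ((-3 + 45) - (460 - 352)) = -1518 - (42 - 1*108) = -1518 - (42 - 108) = -1518 - 1*(-66) = -1518 + 66 = -1452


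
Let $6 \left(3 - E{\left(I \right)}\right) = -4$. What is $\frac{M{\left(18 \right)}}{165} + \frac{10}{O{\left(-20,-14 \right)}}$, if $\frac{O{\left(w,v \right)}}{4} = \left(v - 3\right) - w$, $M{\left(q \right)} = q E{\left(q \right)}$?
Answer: $\frac{37}{30} \approx 1.2333$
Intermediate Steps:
$E{\left(I \right)} = \frac{11}{3}$ ($E{\left(I \right)} = 3 - - \frac{2}{3} = 3 + \frac{2}{3} = \frac{11}{3}$)
$M{\left(q \right)} = \frac{11 q}{3}$ ($M{\left(q \right)} = q \frac{11}{3} = \frac{11 q}{3}$)
$O{\left(w,v \right)} = -12 - 4 w + 4 v$ ($O{\left(w,v \right)} = 4 \left(\left(v - 3\right) - w\right) = 4 \left(\left(-3 + v\right) - w\right) = 4 \left(-3 + v - w\right) = -12 - 4 w + 4 v$)
$\frac{M{\left(18 \right)}}{165} + \frac{10}{O{\left(-20,-14 \right)}} = \frac{\frac{11}{3} \cdot 18}{165} + \frac{10}{-12 - -80 + 4 \left(-14\right)} = 66 \cdot \frac{1}{165} + \frac{10}{-12 + 80 - 56} = \frac{2}{5} + \frac{10}{12} = \frac{2}{5} + 10 \cdot \frac{1}{12} = \frac{2}{5} + \frac{5}{6} = \frac{37}{30}$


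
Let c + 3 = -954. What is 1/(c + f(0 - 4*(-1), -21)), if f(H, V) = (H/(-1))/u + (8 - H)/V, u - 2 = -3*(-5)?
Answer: -357/341801 ≈ -0.0010445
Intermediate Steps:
u = 17 (u = 2 - 3*(-5) = 2 + 15 = 17)
c = -957 (c = -3 - 954 = -957)
f(H, V) = -H/17 + (8 - H)/V (f(H, V) = (H/(-1))/17 + (8 - H)/V = (H*(-1))*(1/17) + (8 - H)/V = -H*(1/17) + (8 - H)/V = -H/17 + (8 - H)/V)
1/(c + f(0 - 4*(-1), -21)) = 1/(-957 + (8 - (0 - 4*(-1)) - 1/17*(0 - 4*(-1))*(-21))/(-21)) = 1/(-957 - (8 - (0 + 4) - 1/17*(0 + 4)*(-21))/21) = 1/(-957 - (8 - 1*4 - 1/17*4*(-21))/21) = 1/(-957 - (8 - 4 + 84/17)/21) = 1/(-957 - 1/21*152/17) = 1/(-957 - 152/357) = 1/(-341801/357) = -357/341801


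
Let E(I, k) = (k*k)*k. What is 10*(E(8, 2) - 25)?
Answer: -170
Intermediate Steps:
E(I, k) = k³ (E(I, k) = k²*k = k³)
10*(E(8, 2) - 25) = 10*(2³ - 25) = 10*(8 - 25) = 10*(-17) = -170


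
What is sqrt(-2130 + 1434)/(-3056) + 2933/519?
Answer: 2933/519 - I*sqrt(174)/1528 ≈ 5.6513 - 0.0086328*I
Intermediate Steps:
sqrt(-2130 + 1434)/(-3056) + 2933/519 = sqrt(-696)*(-1/3056) + 2933*(1/519) = (2*I*sqrt(174))*(-1/3056) + 2933/519 = -I*sqrt(174)/1528 + 2933/519 = 2933/519 - I*sqrt(174)/1528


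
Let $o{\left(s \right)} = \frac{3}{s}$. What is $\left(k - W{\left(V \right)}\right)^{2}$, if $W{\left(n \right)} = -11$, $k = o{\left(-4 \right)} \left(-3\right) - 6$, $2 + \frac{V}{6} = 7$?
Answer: $\frac{841}{16} \approx 52.563$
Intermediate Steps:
$V = 30$ ($V = -12 + 6 \cdot 7 = -12 + 42 = 30$)
$k = - \frac{15}{4}$ ($k = \frac{3}{-4} \left(-3\right) - 6 = 3 \left(- \frac{1}{4}\right) \left(-3\right) - 6 = \left(- \frac{3}{4}\right) \left(-3\right) - 6 = \frac{9}{4} - 6 = - \frac{15}{4} \approx -3.75$)
$\left(k - W{\left(V \right)}\right)^{2} = \left(- \frac{15}{4} - -11\right)^{2} = \left(- \frac{15}{4} + 11\right)^{2} = \left(\frac{29}{4}\right)^{2} = \frac{841}{16}$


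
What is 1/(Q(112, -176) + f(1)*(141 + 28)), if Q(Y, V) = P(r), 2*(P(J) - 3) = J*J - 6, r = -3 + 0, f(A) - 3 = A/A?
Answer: 2/1361 ≈ 0.0014695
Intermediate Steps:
f(A) = 4 (f(A) = 3 + A/A = 3 + 1 = 4)
r = -3
P(J) = J²/2 (P(J) = 3 + (J*J - 6)/2 = 3 + (J² - 6)/2 = 3 + (-6 + J²)/2 = 3 + (-3 + J²/2) = J²/2)
Q(Y, V) = 9/2 (Q(Y, V) = (½)*(-3)² = (½)*9 = 9/2)
1/(Q(112, -176) + f(1)*(141 + 28)) = 1/(9/2 + 4*(141 + 28)) = 1/(9/2 + 4*169) = 1/(9/2 + 676) = 1/(1361/2) = 2/1361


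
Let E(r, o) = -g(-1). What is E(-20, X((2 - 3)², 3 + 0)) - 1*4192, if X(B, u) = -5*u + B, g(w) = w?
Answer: -4191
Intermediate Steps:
X(B, u) = B - 5*u
E(r, o) = 1 (E(r, o) = -1*(-1) = 1)
E(-20, X((2 - 3)², 3 + 0)) - 1*4192 = 1 - 1*4192 = 1 - 4192 = -4191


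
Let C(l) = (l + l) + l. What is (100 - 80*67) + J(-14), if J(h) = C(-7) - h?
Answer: -5267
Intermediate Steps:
C(l) = 3*l (C(l) = 2*l + l = 3*l)
J(h) = -21 - h (J(h) = 3*(-7) - h = -21 - h)
(100 - 80*67) + J(-14) = (100 - 80*67) + (-21 - 1*(-14)) = (100 - 5360) + (-21 + 14) = -5260 - 7 = -5267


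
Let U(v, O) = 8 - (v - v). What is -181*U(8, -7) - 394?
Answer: -1842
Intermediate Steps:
U(v, O) = 8 (U(v, O) = 8 - 1*0 = 8 + 0 = 8)
-181*U(8, -7) - 394 = -181*8 - 394 = -1448 - 394 = -1842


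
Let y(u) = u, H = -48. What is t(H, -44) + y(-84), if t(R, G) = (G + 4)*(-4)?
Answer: 76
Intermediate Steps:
t(R, G) = -16 - 4*G (t(R, G) = (4 + G)*(-4) = -16 - 4*G)
t(H, -44) + y(-84) = (-16 - 4*(-44)) - 84 = (-16 + 176) - 84 = 160 - 84 = 76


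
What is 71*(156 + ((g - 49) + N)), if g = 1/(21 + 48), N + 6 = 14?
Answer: 563456/69 ≈ 8166.0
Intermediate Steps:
N = 8 (N = -6 + 14 = 8)
g = 1/69 ≈ 0.014493
71*(156 + ((g - 49) + N)) = 71*(156 + ((1/69 - 49) + 8)) = 71*(156 + (-3380/69 + 8)) = 71*(156 - 2828/69) = 71*(7936/69) = 563456/69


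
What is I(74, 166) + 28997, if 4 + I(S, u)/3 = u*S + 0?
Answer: 65837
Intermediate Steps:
I(S, u) = -12 + 3*S*u (I(S, u) = -12 + 3*(u*S + 0) = -12 + 3*(S*u + 0) = -12 + 3*(S*u) = -12 + 3*S*u)
I(74, 166) + 28997 = (-12 + 3*74*166) + 28997 = (-12 + 36852) + 28997 = 36840 + 28997 = 65837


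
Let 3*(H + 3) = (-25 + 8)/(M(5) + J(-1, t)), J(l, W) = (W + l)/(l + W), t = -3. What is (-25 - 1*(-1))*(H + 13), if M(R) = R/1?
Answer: -652/3 ≈ -217.33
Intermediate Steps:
M(R) = R (M(R) = R*1 = R)
J(l, W) = 1 (J(l, W) = (W + l)/(W + l) = 1)
H = -71/18 (H = -3 + ((-25 + 8)/(5 + 1))/3 = -3 + (-17/6)/3 = -3 + (-17*⅙)/3 = -3 + (⅓)*(-17/6) = -3 - 17/18 = -71/18 ≈ -3.9444)
(-25 - 1*(-1))*(H + 13) = (-25 - 1*(-1))*(-71/18 + 13) = (-25 + 1)*(163/18) = -24*163/18 = -652/3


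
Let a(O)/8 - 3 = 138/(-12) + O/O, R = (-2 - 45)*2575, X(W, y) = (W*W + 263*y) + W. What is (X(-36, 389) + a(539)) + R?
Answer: -17518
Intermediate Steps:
X(W, y) = W + W**2 + 263*y (X(W, y) = (W**2 + 263*y) + W = W + W**2 + 263*y)
R = -121025 (R = -47*2575 = -121025)
a(O) = -60 (a(O) = 24 + 8*(138/(-12) + O/O) = 24 + 8*(138*(-1/12) + 1) = 24 + 8*(-23/2 + 1) = 24 + 8*(-21/2) = 24 - 84 = -60)
(X(-36, 389) + a(539)) + R = ((-36 + (-36)**2 + 263*389) - 60) - 121025 = ((-36 + 1296 + 102307) - 60) - 121025 = (103567 - 60) - 121025 = 103507 - 121025 = -17518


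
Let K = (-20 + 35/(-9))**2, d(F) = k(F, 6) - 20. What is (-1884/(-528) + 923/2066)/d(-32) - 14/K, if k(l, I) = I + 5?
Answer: -2966448229/6303056100 ≈ -0.47064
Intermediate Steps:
k(l, I) = 5 + I
d(F) = -9 (d(F) = (5 + 6) - 20 = 11 - 20 = -9)
K = 46225/81 (K = (-20 + 35*(-1/9))**2 = (-20 - 35/9)**2 = (-215/9)**2 = 46225/81 ≈ 570.68)
(-1884/(-528) + 923/2066)/d(-32) - 14/K = (-1884/(-528) + 923/2066)/(-9) - 14/46225/81 = (-1884*(-1/528) + 923*(1/2066))*(-1/9) - 14*81/46225 = (157/44 + 923/2066)*(-1/9) - 1134/46225 = (182487/45452)*(-1/9) - 1134/46225 = -60829/136356 - 1134/46225 = -2966448229/6303056100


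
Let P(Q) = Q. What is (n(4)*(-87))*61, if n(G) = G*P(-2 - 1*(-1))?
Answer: 21228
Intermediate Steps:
n(G) = -G (n(G) = G*(-2 - 1*(-1)) = G*(-2 + 1) = G*(-1) = -G)
(n(4)*(-87))*61 = (-1*4*(-87))*61 = -4*(-87)*61 = 348*61 = 21228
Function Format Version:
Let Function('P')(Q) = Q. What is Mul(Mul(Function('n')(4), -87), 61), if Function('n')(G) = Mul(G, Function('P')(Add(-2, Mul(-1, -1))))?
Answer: 21228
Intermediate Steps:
Function('n')(G) = Mul(-1, G) (Function('n')(G) = Mul(G, Add(-2, Mul(-1, -1))) = Mul(G, Add(-2, 1)) = Mul(G, -1) = Mul(-1, G))
Mul(Mul(Function('n')(4), -87), 61) = Mul(Mul(Mul(-1, 4), -87), 61) = Mul(Mul(-4, -87), 61) = Mul(348, 61) = 21228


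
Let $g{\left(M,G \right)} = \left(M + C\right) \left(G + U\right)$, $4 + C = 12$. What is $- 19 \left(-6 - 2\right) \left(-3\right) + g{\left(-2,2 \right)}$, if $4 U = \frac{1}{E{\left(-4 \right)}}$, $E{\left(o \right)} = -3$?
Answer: $- \frac{889}{2} \approx -444.5$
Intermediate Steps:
$U = - \frac{1}{12}$ ($U = \frac{1}{4 \left(-3\right)} = \frac{1}{4} \left(- \frac{1}{3}\right) = - \frac{1}{12} \approx -0.083333$)
$C = 8$ ($C = -4 + 12 = 8$)
$g{\left(M,G \right)} = \left(8 + M\right) \left(- \frac{1}{12} + G\right)$ ($g{\left(M,G \right)} = \left(M + 8\right) \left(G - \frac{1}{12}\right) = \left(8 + M\right) \left(- \frac{1}{12} + G\right)$)
$- 19 \left(-6 - 2\right) \left(-3\right) + g{\left(-2,2 \right)} = - 19 \left(-6 - 2\right) \left(-3\right) + \left(- \frac{2}{3} + 8 \cdot 2 - - \frac{1}{6} + 2 \left(-2\right)\right) = - 19 \left(\left(-8\right) \left(-3\right)\right) + \left(- \frac{2}{3} + 16 + \frac{1}{6} - 4\right) = \left(-19\right) 24 + \frac{23}{2} = -456 + \frac{23}{2} = - \frac{889}{2}$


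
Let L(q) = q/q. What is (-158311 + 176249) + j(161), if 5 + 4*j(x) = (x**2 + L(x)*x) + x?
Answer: 48995/2 ≈ 24498.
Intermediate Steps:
L(q) = 1
j(x) = -5/4 + x/2 + x**2/4 (j(x) = -5/4 + ((x**2 + 1*x) + x)/4 = -5/4 + ((x**2 + x) + x)/4 = -5/4 + ((x + x**2) + x)/4 = -5/4 + (x**2 + 2*x)/4 = -5/4 + (x/2 + x**2/4) = -5/4 + x/2 + x**2/4)
(-158311 + 176249) + j(161) = (-158311 + 176249) + (-5/4 + (1/2)*161 + (1/4)*161**2) = 17938 + (-5/4 + 161/2 + (1/4)*25921) = 17938 + (-5/4 + 161/2 + 25921/4) = 17938 + 13119/2 = 48995/2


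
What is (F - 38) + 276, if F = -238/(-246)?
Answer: 29393/123 ≈ 238.97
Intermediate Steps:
F = 119/123 (F = -238*(-1/246) = 119/123 ≈ 0.96748)
(F - 38) + 276 = (119/123 - 38) + 276 = -4555/123 + 276 = 29393/123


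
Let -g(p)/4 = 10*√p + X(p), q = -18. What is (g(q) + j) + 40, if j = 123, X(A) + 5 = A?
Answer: 255 - 120*I*√2 ≈ 255.0 - 169.71*I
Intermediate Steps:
X(A) = -5 + A
g(p) = 20 - 40*√p - 4*p (g(p) = -4*(10*√p + (-5 + p)) = -4*(-5 + p + 10*√p) = 20 - 40*√p - 4*p)
(g(q) + j) + 40 = ((20 - 120*I*√2 - 4*(-18)) + 123) + 40 = ((20 - 120*I*√2 + 72) + 123) + 40 = ((92 - 120*I*√2) + 123) + 40 = (215 - 120*I*√2) + 40 = 255 - 120*I*√2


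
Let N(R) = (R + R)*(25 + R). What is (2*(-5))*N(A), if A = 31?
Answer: -34720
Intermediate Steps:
N(R) = 2*R*(25 + R) (N(R) = (2*R)*(25 + R) = 2*R*(25 + R))
(2*(-5))*N(A) = (2*(-5))*(2*31*(25 + 31)) = -20*31*56 = -10*3472 = -34720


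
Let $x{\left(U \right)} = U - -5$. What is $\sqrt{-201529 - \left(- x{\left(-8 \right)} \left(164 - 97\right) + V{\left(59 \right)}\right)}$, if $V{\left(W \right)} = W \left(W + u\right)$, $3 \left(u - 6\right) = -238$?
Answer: $\frac{i \sqrt{1807959}}{3} \approx 448.2 i$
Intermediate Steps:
$u = - \frac{220}{3}$ ($u = 6 + \frac{1}{3} \left(-238\right) = 6 - \frac{238}{3} = - \frac{220}{3} \approx -73.333$)
$x{\left(U \right)} = 5 + U$ ($x{\left(U \right)} = U + 5 = 5 + U$)
$V{\left(W \right)} = W \left(- \frac{220}{3} + W\right)$ ($V{\left(W \right)} = W \left(W - \frac{220}{3}\right) = W \left(- \frac{220}{3} + W\right)$)
$\sqrt{-201529 - \left(- x{\left(-8 \right)} \left(164 - 97\right) + V{\left(59 \right)}\right)} = \sqrt{-201529 + \left(\left(5 - 8\right) \left(164 - 97\right) - \frac{1}{3} \cdot 59 \left(-220 + 3 \cdot 59\right)\right)} = \sqrt{-201529 - \left(201 + \frac{1}{3} \cdot 59 \left(-220 + 177\right)\right)} = \sqrt{-201529 - \left(201 + \frac{1}{3} \cdot 59 \left(-43\right)\right)} = \sqrt{-201529 - - \frac{1934}{3}} = \sqrt{-201529 + \left(-201 + \frac{2537}{3}\right)} = \sqrt{-201529 + \frac{1934}{3}} = \sqrt{- \frac{602653}{3}} = \frac{i \sqrt{1807959}}{3}$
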